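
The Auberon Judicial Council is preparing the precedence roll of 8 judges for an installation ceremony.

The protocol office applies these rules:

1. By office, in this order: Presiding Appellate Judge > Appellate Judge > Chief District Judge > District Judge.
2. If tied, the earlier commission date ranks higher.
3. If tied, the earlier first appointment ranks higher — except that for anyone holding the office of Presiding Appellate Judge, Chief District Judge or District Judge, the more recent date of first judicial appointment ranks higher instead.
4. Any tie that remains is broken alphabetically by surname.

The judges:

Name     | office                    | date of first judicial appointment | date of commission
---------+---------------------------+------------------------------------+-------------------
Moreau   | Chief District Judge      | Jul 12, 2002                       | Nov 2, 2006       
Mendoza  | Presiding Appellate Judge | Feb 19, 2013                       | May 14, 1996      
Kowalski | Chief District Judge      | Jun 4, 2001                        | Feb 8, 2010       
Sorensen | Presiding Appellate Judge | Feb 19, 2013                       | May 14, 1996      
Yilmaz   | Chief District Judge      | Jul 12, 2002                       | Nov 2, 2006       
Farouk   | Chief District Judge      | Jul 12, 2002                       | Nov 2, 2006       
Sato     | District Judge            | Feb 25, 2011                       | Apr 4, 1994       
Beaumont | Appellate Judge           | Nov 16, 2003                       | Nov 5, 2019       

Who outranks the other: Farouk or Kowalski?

By office: Mendoza and Sorensen (Presiding Appellate Judge); then Beaumont (Appellate Judge); then Farouk, Moreau, Yilmaz and Kowalski (Chief District Judge); then Sato (District Judge).
Mendoza and Sorensen both have date of commission May 14, 1996, so the next rule applies.
Mendoza and Sorensen both have date of first judicial appointment Feb 19, 2013, so the next rule applies.
Among Mendoza and Sorensen, alphabetically by surname: Mendoza before Sorensen.
Among Farouk, Moreau, Yilmaz and Kowalski, by date of commission (earlier first): Farouk, Moreau and Yilmaz (Nov 2, 2006) before Kowalski (Feb 8, 2010).
Farouk, Moreau and Yilmaz all have date of first judicial appointment Jul 12, 2002, so the next rule applies.
Among Farouk, Moreau and Yilmaz, alphabetically by surname: Farouk before Moreau before Yilmaz.
So Farouk takes precedence.

Farouk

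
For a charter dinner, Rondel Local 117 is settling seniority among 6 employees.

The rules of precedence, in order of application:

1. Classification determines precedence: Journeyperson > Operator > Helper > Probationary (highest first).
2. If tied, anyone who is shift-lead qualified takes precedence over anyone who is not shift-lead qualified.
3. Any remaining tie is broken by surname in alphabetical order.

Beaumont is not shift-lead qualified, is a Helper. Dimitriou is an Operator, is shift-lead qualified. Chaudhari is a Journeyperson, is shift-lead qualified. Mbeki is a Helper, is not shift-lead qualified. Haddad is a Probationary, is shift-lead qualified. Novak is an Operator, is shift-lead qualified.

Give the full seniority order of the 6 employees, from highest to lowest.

Chaudhari, Dimitriou, Novak, Beaumont, Mbeki, Haddad

By classification: Chaudhari (Journeyperson); then Dimitriou and Novak (Operator); then Beaumont and Mbeki (Helper); then Haddad (Probationary).
Dimitriou and Novak are each shift-lead qualified, so the next rule applies.
Among Dimitriou and Novak, alphabetically by surname: Dimitriou before Novak.
Beaumont and Mbeki are each not shift-lead qualified, so the next rule applies.
Among Beaumont and Mbeki, alphabetically by surname: Beaumont before Mbeki.
Full order: Chaudhari, Dimitriou, Novak, Beaumont, Mbeki, Haddad.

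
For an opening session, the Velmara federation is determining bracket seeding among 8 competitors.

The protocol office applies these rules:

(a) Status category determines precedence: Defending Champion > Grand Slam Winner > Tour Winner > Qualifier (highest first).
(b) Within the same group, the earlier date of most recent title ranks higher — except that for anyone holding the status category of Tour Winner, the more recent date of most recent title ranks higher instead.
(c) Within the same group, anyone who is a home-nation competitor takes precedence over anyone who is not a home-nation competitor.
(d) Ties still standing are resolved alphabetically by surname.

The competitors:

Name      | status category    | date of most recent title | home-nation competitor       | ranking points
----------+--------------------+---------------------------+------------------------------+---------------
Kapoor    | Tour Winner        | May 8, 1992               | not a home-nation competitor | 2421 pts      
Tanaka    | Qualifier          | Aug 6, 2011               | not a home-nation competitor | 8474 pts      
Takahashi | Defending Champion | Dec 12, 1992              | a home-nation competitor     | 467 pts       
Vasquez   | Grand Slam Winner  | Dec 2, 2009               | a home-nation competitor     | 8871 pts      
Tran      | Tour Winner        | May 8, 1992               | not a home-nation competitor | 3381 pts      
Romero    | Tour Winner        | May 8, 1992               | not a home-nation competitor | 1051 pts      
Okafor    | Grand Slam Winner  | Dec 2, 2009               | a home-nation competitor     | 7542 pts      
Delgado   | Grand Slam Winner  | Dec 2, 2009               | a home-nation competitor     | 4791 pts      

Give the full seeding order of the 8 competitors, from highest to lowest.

By status category: Takahashi (Defending Champion); then Delgado, Okafor and Vasquez (Grand Slam Winner); then Kapoor, Romero and Tran (Tour Winner); then Tanaka (Qualifier).
Delgado, Okafor and Vasquez all have date of most recent title Dec 2, 2009, so the next rule applies.
Delgado, Okafor and Vasquez are each a home-nation competitor, so the next rule applies.
Among Delgado, Okafor and Vasquez, alphabetically by surname: Delgado before Okafor before Vasquez.
Kapoor, Romero and Tran all have date of most recent title May 8, 1992, so the next rule applies.
Kapoor, Romero and Tran are each not a home-nation competitor, so the next rule applies.
Among Kapoor, Romero and Tran, alphabetically by surname: Kapoor before Romero before Tran.
Full order: Takahashi, Delgado, Okafor, Vasquez, Kapoor, Romero, Tran, Tanaka.

Takahashi, Delgado, Okafor, Vasquez, Kapoor, Romero, Tran, Tanaka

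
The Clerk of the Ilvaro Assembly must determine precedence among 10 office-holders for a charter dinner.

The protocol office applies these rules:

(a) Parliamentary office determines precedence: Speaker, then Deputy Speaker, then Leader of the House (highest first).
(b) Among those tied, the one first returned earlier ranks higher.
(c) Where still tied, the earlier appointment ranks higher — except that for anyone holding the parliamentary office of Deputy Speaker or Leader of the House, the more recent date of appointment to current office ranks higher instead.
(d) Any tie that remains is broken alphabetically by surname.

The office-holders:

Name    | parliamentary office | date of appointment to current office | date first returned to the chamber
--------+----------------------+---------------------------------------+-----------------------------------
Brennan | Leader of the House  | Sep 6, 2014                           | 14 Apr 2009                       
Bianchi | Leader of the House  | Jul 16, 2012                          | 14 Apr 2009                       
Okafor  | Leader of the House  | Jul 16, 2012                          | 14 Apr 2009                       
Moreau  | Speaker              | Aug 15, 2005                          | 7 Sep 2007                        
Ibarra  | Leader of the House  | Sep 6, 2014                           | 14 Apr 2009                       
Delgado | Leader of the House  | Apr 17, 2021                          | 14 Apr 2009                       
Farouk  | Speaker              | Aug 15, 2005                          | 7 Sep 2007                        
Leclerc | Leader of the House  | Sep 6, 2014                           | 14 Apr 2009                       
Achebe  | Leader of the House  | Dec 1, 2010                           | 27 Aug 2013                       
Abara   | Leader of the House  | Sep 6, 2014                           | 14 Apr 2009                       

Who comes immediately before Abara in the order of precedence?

By parliamentary office: Farouk and Moreau (Speaker); then Delgado, Abara, Brennan, Ibarra, Leclerc, Bianchi, Okafor and Achebe (Leader of the House).
Farouk and Moreau both have date first returned to the chamber 7 Sep 2007, so the next rule applies.
Farouk and Moreau both have date of appointment to current office Aug 15, 2005, so the next rule applies.
Among Farouk and Moreau, alphabetically by surname: Farouk before Moreau.
Among Delgado, Abara, Brennan, Ibarra, Leclerc, Bianchi, Okafor and Achebe, by date first returned to the chamber (earlier first): Delgado, Abara, Brennan, Ibarra, Leclerc, Bianchi and Okafor (14 Apr 2009) before Achebe (27 Aug 2013).
Among Delgado, Abara, Brennan, Ibarra, Leclerc, Bianchi and Okafor, by date of appointment to current office (later first) (reversed rule for this group): Delgado (Apr 17, 2021) before Abara, Brennan, Ibarra and Leclerc (Sep 6, 2014) before Bianchi and Okafor (Jul 16, 2012).
Among Abara, Brennan, Ibarra and Leclerc, alphabetically by surname: Abara before Brennan before Ibarra before Leclerc.
Among Bianchi and Okafor, alphabetically by surname: Bianchi before Okafor.
Order: Farouk, Moreau, Delgado, Abara, Brennan, Ibarra, Leclerc, Bianchi, Okafor, Achebe.

Delgado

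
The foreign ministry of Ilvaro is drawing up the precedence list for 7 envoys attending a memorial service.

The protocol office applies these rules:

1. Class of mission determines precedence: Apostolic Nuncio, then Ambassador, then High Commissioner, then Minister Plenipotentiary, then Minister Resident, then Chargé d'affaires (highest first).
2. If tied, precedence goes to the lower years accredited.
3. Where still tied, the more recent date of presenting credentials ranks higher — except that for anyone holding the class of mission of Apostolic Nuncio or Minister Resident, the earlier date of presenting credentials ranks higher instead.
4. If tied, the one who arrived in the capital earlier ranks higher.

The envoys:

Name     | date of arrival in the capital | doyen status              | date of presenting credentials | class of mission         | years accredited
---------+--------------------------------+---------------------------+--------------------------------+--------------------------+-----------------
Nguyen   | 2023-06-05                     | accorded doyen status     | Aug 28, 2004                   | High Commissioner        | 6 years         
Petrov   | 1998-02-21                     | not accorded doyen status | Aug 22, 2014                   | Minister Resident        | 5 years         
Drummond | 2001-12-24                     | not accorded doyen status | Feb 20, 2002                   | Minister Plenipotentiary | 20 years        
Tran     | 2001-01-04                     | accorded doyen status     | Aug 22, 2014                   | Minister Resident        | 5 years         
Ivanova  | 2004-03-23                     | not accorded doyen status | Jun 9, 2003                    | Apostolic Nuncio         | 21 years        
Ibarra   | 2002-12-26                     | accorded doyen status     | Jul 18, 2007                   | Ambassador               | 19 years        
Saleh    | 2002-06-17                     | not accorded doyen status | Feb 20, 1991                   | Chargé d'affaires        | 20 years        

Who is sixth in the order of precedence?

By class of mission: Ivanova (Apostolic Nuncio); then Ibarra (Ambassador); then Nguyen (High Commissioner); then Drummond (Minister Plenipotentiary); then Petrov and Tran (Minister Resident); then Saleh (Chargé d'affaires).
Petrov and Tran both have years accredited 5 years, so the next rule applies.
Petrov and Tran both have date of presenting credentials Aug 22, 2014, so the next rule applies.
Among Petrov and Tran, by date of arrival in the capital (earlier first): Petrov (1998-02-21) before Tran (2001-01-04).
Order: Ivanova, Ibarra, Nguyen, Drummond, Petrov, Tran, Saleh.

Tran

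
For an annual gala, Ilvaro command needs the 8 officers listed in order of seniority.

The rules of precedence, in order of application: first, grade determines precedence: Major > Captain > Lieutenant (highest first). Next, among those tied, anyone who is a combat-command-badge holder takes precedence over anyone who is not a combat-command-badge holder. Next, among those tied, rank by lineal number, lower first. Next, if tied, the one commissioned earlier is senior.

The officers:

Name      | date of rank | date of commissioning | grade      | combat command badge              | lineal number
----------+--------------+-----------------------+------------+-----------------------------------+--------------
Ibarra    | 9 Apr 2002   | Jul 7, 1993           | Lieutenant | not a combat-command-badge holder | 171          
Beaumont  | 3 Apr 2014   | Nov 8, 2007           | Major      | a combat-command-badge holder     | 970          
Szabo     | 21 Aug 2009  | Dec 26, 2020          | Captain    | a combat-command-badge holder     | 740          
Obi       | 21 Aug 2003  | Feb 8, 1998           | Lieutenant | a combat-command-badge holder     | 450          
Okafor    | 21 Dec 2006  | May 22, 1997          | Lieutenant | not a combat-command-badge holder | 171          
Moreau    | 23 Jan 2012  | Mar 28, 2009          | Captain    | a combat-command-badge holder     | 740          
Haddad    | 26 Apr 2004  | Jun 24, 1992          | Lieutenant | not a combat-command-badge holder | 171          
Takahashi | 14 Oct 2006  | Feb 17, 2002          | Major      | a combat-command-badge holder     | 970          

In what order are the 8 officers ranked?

Takahashi, Beaumont, Moreau, Szabo, Obi, Haddad, Ibarra, Okafor

By grade: Takahashi and Beaumont (Major); then Moreau and Szabo (Captain); then Obi, Haddad, Ibarra and Okafor (Lieutenant).
Takahashi and Beaumont are each a combat-command-badge holder, so the next rule applies.
Takahashi and Beaumont both have lineal number 970, so the next rule applies.
Among Takahashi and Beaumont, by date of commissioning (earlier first): Takahashi (Feb 17, 2002) before Beaumont (Nov 8, 2007).
Moreau and Szabo are each a combat-command-badge holder, so the next rule applies.
Moreau and Szabo both have lineal number 740, so the next rule applies.
Among Moreau and Szabo, by date of commissioning (earlier first): Moreau (Mar 28, 2009) before Szabo (Dec 26, 2020).
Among Obi, Haddad, Ibarra and Okafor, a combat-command-badge holder before not a combat-command-badge holder: Obi (a combat-command-badge holder) before Haddad, Ibarra and Okafor (not a combat-command-badge holder).
Haddad, Ibarra and Okafor all have lineal number 171, so the next rule applies.
Among Haddad, Ibarra and Okafor, by date of commissioning (earlier first): Haddad (Jun 24, 1992) before Ibarra (Jul 7, 1993) before Okafor (May 22, 1997).
Full order: Takahashi, Beaumont, Moreau, Szabo, Obi, Haddad, Ibarra, Okafor.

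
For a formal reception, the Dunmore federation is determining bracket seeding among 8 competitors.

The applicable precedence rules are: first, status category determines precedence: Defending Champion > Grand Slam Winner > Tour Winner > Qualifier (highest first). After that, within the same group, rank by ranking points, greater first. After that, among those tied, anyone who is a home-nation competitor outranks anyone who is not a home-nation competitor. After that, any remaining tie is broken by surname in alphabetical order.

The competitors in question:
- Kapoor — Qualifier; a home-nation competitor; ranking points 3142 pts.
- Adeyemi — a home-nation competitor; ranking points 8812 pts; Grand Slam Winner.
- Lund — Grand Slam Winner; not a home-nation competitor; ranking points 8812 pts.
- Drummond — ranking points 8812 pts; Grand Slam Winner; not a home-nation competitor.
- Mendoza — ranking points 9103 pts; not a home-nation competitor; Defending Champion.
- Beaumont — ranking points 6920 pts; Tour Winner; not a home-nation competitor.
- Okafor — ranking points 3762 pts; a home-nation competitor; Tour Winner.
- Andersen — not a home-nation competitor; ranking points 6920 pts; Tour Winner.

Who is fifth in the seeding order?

Andersen

By status category: Mendoza (Defending Champion); then Adeyemi, Drummond and Lund (Grand Slam Winner); then Andersen, Beaumont and Okafor (Tour Winner); then Kapoor (Qualifier).
Adeyemi, Drummond and Lund all have ranking points 8812 pts, so the next rule applies.
Among Adeyemi, Drummond and Lund, a home-nation competitor before not a home-nation competitor: Adeyemi (a home-nation competitor) before Drummond and Lund (not a home-nation competitor).
Among Drummond and Lund, alphabetically by surname: Drummond before Lund.
Among Andersen, Beaumont and Okafor, by ranking points (higher first): Andersen and Beaumont (6920 pts) before Okafor (3762 pts).
Andersen and Beaumont are each not a home-nation competitor, so the next rule applies.
Among Andersen and Beaumont, alphabetically by surname: Andersen before Beaumont.
Order: Mendoza, Adeyemi, Drummond, Lund, Andersen, Beaumont, Okafor, Kapoor.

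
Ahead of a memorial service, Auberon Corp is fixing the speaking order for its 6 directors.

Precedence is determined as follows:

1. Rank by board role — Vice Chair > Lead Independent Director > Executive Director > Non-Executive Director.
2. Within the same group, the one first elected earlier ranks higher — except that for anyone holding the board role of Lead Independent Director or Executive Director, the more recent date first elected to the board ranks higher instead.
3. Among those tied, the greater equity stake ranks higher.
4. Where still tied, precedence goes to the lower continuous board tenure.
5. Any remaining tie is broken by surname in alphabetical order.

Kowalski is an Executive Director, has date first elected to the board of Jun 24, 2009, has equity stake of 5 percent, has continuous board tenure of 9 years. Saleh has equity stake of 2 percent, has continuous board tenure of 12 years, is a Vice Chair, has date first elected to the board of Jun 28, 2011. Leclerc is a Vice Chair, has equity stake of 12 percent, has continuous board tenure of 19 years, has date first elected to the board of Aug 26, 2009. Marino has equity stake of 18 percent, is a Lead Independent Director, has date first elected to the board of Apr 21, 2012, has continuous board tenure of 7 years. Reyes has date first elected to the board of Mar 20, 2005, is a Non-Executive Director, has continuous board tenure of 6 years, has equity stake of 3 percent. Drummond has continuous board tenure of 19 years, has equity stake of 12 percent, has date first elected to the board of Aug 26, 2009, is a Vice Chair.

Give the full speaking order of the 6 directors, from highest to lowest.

Drummond, Leclerc, Saleh, Marino, Kowalski, Reyes

By board role: Drummond, Leclerc and Saleh (Vice Chair); then Marino (Lead Independent Director); then Kowalski (Executive Director); then Reyes (Non-Executive Director).
Among Drummond, Leclerc and Saleh, by date first elected to the board (earlier first): Drummond and Leclerc (Aug 26, 2009) before Saleh (Jun 28, 2011).
Drummond and Leclerc both have equity stake 12 percent, so the next rule applies.
Drummond and Leclerc both have continuous board tenure 19 years, so the next rule applies.
Among Drummond and Leclerc, alphabetically by surname: Drummond before Leclerc.
Full order: Drummond, Leclerc, Saleh, Marino, Kowalski, Reyes.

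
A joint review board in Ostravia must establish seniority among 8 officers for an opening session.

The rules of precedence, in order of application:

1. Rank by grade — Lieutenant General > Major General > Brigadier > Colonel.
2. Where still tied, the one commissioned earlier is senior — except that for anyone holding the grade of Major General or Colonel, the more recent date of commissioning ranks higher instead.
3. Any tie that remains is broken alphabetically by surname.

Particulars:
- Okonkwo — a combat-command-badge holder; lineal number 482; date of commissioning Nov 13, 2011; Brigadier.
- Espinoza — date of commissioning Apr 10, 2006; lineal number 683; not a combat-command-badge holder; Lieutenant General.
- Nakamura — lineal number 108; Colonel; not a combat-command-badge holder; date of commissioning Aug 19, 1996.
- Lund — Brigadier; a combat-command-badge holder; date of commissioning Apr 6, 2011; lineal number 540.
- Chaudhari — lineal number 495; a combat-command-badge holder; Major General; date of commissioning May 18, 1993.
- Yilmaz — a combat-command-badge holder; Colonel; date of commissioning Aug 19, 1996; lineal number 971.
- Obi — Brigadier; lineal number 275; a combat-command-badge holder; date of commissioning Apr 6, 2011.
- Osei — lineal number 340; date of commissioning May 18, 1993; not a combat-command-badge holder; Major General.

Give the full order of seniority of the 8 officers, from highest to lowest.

By grade: Espinoza (Lieutenant General); then Chaudhari and Osei (Major General); then Lund, Obi and Okonkwo (Brigadier); then Nakamura and Yilmaz (Colonel).
Chaudhari and Osei both have date of commissioning May 18, 1993, so the next rule applies.
Among Chaudhari and Osei, alphabetically by surname: Chaudhari before Osei.
Among Lund, Obi and Okonkwo, by date of commissioning (earlier first): Lund and Obi (Apr 6, 2011) before Okonkwo (Nov 13, 2011).
Among Lund and Obi, alphabetically by surname: Lund before Obi.
Nakamura and Yilmaz both have date of commissioning Aug 19, 1996, so the next rule applies.
Among Nakamura and Yilmaz, alphabetically by surname: Nakamura before Yilmaz.
Full order: Espinoza, Chaudhari, Osei, Lund, Obi, Okonkwo, Nakamura, Yilmaz.

Espinoza, Chaudhari, Osei, Lund, Obi, Okonkwo, Nakamura, Yilmaz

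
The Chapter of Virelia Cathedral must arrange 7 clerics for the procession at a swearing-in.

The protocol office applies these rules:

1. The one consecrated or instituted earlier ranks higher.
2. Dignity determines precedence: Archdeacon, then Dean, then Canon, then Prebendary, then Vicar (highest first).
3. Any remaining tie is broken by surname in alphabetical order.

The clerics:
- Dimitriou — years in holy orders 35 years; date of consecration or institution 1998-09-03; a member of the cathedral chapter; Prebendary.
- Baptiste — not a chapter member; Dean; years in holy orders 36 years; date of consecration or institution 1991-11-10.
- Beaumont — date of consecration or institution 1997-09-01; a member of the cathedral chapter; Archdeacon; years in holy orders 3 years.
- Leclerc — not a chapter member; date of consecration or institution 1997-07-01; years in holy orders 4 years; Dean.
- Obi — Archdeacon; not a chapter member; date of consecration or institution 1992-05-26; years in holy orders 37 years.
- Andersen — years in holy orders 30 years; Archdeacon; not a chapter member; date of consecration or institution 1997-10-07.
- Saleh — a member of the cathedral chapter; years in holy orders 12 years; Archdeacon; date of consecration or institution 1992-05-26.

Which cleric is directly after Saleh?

Leclerc

By date of consecration or institution (earlier first): Baptiste (1991-11-10); then Obi and Saleh (both 1992-05-26); then Leclerc (1997-07-01); then Beaumont (1997-09-01); then Andersen (1997-10-07); then Dimitriou (1998-09-03).
Obi and Saleh are each Archdeacon, so the next rule applies.
Among Obi and Saleh, alphabetically by surname: Obi before Saleh.
Order: Baptiste, Obi, Saleh, Leclerc, Beaumont, Andersen, Dimitriou.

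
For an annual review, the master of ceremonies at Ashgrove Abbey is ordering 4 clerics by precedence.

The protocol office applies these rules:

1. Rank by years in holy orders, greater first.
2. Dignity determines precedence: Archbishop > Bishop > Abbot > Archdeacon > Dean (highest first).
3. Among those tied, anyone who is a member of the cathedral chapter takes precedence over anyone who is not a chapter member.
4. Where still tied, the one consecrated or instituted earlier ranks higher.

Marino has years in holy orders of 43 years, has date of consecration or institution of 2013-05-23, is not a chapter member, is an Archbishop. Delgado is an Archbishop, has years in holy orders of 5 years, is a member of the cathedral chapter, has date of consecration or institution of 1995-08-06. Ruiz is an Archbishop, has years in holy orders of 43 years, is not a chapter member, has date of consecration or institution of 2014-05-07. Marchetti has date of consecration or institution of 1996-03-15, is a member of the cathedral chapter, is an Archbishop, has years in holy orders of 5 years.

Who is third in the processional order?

By years in holy orders (higher first): Marino and Ruiz (both 43 years); then Delgado and Marchetti (both 5 years).
Marino and Ruiz are each Archbishop, so the next rule applies.
Marino and Ruiz are each not a chapter member, so the next rule applies.
Among Marino and Ruiz, by date of consecration or institution (earlier first): Marino (2013-05-23) before Ruiz (2014-05-07).
Delgado and Marchetti are each Archbishop, so the next rule applies.
Delgado and Marchetti are each a member of the cathedral chapter, so the next rule applies.
Among Delgado and Marchetti, by date of consecration or institution (earlier first): Delgado (1995-08-06) before Marchetti (1996-03-15).
Order: Marino, Ruiz, Delgado, Marchetti.

Delgado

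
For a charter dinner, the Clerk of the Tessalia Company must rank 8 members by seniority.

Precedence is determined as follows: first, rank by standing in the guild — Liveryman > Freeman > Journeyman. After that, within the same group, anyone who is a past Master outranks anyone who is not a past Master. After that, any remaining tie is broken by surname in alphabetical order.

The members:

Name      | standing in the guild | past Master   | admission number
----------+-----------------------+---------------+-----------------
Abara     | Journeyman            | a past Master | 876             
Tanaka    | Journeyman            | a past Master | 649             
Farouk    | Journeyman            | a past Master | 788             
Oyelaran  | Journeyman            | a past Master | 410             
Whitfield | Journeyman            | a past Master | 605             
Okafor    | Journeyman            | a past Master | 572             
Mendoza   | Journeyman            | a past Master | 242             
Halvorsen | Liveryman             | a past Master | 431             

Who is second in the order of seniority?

Abara

By standing in the guild: Halvorsen (Liveryman); then Abara, Farouk, Mendoza, Okafor, Oyelaran, Tanaka and Whitfield (Journeyman).
Abara, Farouk, Mendoza, Okafor, Oyelaran, Tanaka and Whitfield are each a past Master, so the next rule applies.
Among Abara, Farouk, Mendoza, Okafor, Oyelaran, Tanaka and Whitfield, alphabetically by surname: Abara before Farouk before Mendoza before Okafor before Oyelaran before Tanaka before Whitfield.
Order: Halvorsen, Abara, Farouk, Mendoza, Okafor, Oyelaran, Tanaka, Whitfield.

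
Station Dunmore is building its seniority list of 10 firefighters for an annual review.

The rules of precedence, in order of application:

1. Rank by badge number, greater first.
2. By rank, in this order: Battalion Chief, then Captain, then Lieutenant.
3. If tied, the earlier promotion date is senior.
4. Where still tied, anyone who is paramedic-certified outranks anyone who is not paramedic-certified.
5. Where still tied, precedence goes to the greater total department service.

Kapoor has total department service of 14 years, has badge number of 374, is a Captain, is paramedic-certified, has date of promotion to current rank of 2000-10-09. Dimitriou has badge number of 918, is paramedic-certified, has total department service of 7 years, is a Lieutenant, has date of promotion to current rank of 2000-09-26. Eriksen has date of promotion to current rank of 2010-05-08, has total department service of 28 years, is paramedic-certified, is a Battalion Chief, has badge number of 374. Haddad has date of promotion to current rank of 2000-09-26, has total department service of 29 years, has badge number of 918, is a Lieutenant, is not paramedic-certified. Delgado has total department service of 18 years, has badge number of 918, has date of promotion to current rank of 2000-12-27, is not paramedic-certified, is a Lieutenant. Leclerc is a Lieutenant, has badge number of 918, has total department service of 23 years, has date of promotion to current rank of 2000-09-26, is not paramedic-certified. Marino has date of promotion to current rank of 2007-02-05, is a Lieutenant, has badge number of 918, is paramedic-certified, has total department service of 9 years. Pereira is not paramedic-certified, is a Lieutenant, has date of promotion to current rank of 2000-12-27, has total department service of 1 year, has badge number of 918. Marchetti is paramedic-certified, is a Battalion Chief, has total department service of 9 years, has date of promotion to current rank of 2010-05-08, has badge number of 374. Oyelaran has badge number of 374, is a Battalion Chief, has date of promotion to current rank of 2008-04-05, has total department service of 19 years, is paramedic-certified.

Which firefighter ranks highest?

By badge number (higher first): Dimitriou, Haddad, Leclerc, Delgado, Pereira and Marino (each 918); then Oyelaran, Eriksen, Marchetti and Kapoor (each 374).
Dimitriou, Haddad, Leclerc, Delgado, Pereira and Marino are each Lieutenant, so the next rule applies.
Among Dimitriou, Haddad, Leclerc, Delgado, Pereira and Marino, by date of promotion to current rank (earlier first): Dimitriou, Haddad and Leclerc (2000-09-26) before Delgado and Pereira (2000-12-27) before Marino (2007-02-05).
Among Dimitriou, Haddad and Leclerc, paramedic-certified before not paramedic-certified: Dimitriou (paramedic-certified) before Haddad and Leclerc (not paramedic-certified).
Among Haddad and Leclerc, by total department service (higher first): Haddad (29 years) before Leclerc (23 years).
Delgado and Pereira are each not paramedic-certified, so the next rule applies.
Among Delgado and Pereira, by total department service (higher first): Delgado (18 years) before Pereira (1 year).
Among Oyelaran, Eriksen, Marchetti and Kapoor, by rank: Oyelaran, Eriksen and Marchetti (Battalion Chief) before Kapoor (Captain).
Among Oyelaran, Eriksen and Marchetti, by date of promotion to current rank (earlier first): Oyelaran (2008-04-05) before Eriksen and Marchetti (2010-05-08).
Eriksen and Marchetti are each paramedic-certified, so the next rule applies.
Among Eriksen and Marchetti, by total department service (higher first): Eriksen (28 years) before Marchetti (9 years).
Order: Dimitriou, Haddad, Leclerc, Delgado, Pereira, Marino, Oyelaran, Eriksen, Marchetti, Kapoor.

Dimitriou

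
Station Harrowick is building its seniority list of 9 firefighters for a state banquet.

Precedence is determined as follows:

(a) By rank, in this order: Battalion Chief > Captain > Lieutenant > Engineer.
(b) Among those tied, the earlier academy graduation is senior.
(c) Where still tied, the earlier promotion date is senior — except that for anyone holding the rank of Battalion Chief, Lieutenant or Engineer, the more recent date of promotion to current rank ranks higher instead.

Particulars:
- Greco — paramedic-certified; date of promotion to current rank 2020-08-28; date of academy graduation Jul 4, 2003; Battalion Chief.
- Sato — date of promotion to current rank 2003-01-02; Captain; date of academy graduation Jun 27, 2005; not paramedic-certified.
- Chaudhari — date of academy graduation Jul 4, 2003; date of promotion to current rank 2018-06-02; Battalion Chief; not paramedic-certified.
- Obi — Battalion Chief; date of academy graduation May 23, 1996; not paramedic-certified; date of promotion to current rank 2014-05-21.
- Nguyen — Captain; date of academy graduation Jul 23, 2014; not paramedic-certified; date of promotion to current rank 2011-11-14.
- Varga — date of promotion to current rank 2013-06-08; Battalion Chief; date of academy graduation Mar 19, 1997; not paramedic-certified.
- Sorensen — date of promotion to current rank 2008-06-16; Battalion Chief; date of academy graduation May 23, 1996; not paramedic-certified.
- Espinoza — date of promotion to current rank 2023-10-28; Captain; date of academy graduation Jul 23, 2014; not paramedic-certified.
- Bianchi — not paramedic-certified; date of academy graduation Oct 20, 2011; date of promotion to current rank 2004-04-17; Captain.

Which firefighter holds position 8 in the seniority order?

Nguyen

By rank: Obi, Sorensen, Varga, Greco and Chaudhari (Battalion Chief); then Sato, Bianchi, Nguyen and Espinoza (Captain).
Among Obi, Sorensen, Varga, Greco and Chaudhari, by date of academy graduation (earlier first): Obi and Sorensen (May 23, 1996) before Varga (Mar 19, 1997) before Greco and Chaudhari (Jul 4, 2003).
Among Obi and Sorensen, by date of promotion to current rank (later first) (reversed rule for this group): Obi (2014-05-21) before Sorensen (2008-06-16).
Among Greco and Chaudhari, by date of promotion to current rank (later first) (reversed rule for this group): Greco (2020-08-28) before Chaudhari (2018-06-02).
Among Sato, Bianchi, Nguyen and Espinoza, by date of academy graduation (earlier first): Sato (Jun 27, 2005) before Bianchi (Oct 20, 2011) before Nguyen and Espinoza (Jul 23, 2014).
Among Nguyen and Espinoza, by date of promotion to current rank (earlier first): Nguyen (2011-11-14) before Espinoza (2023-10-28).
Order: Obi, Sorensen, Varga, Greco, Chaudhari, Sato, Bianchi, Nguyen, Espinoza.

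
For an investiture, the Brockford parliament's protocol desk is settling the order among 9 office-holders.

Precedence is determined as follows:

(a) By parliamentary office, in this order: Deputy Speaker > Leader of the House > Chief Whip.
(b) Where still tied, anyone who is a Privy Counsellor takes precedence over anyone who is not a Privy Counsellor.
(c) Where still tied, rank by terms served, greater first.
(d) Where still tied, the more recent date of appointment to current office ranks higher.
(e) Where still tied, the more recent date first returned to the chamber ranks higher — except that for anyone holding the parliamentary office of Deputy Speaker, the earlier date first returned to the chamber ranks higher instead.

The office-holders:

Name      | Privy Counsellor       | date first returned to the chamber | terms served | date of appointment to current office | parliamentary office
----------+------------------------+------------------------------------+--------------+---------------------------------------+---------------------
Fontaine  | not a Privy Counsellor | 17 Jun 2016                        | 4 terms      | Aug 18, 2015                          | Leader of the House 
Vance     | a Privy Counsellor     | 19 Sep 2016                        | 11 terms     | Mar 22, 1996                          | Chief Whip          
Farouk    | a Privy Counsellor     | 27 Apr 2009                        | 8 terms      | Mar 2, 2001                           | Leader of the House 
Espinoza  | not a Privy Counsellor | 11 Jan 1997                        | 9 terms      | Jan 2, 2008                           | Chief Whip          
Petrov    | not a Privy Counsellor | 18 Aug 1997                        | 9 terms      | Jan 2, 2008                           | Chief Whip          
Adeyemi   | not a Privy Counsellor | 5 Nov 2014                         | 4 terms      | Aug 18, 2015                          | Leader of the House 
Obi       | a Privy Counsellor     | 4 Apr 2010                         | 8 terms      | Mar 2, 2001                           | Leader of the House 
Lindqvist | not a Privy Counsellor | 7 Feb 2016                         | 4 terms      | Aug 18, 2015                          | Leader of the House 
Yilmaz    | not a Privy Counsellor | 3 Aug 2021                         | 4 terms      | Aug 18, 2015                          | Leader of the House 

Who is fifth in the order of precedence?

Lindqvist

By parliamentary office: Obi, Farouk, Yilmaz, Fontaine, Lindqvist and Adeyemi (Leader of the House); then Vance, Petrov and Espinoza (Chief Whip).
Among Obi, Farouk, Yilmaz, Fontaine, Lindqvist and Adeyemi, a Privy Counsellor before not a Privy Counsellor: Obi and Farouk (a Privy Counsellor) before Yilmaz, Fontaine, Lindqvist and Adeyemi (not a Privy Counsellor).
Obi and Farouk both have terms served 8 terms, so the next rule applies.
Obi and Farouk both have date of appointment to current office Mar 2, 2001, so the next rule applies.
Among Obi and Farouk, by date first returned to the chamber (later first): Obi (4 Apr 2010) before Farouk (27 Apr 2009).
Yilmaz, Fontaine, Lindqvist and Adeyemi all have terms served 4 terms, so the next rule applies.
Yilmaz, Fontaine, Lindqvist and Adeyemi all have date of appointment to current office Aug 18, 2015, so the next rule applies.
Among Yilmaz, Fontaine, Lindqvist and Adeyemi, by date first returned to the chamber (later first): Yilmaz (3 Aug 2021) before Fontaine (17 Jun 2016) before Lindqvist (7 Feb 2016) before Adeyemi (5 Nov 2014).
Among Vance, Petrov and Espinoza, a Privy Counsellor before not a Privy Counsellor: Vance (a Privy Counsellor) before Petrov and Espinoza (not a Privy Counsellor).
Petrov and Espinoza both have terms served 9 terms, so the next rule applies.
Petrov and Espinoza both have date of appointment to current office Jan 2, 2008, so the next rule applies.
Among Petrov and Espinoza, by date first returned to the chamber (later first): Petrov (18 Aug 1997) before Espinoza (11 Jan 1997).
Order: Obi, Farouk, Yilmaz, Fontaine, Lindqvist, Adeyemi, Vance, Petrov, Espinoza.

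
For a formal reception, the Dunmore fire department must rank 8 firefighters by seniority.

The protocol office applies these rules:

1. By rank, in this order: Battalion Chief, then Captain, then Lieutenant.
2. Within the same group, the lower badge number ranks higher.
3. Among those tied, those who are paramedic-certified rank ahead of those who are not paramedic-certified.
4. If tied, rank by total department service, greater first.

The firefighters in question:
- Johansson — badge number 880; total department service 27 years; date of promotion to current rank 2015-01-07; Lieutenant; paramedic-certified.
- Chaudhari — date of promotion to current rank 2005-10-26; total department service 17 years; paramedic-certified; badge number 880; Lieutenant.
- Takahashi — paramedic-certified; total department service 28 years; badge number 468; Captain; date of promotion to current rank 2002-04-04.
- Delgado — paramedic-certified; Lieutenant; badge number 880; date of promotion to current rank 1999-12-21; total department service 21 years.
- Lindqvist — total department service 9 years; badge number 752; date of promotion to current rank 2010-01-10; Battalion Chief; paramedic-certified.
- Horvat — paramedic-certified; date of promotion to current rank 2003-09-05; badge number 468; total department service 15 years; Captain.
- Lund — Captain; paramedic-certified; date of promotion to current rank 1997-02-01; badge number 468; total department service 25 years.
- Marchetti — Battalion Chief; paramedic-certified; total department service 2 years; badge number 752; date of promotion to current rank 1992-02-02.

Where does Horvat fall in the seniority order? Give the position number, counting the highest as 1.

5

By rank: Lindqvist and Marchetti (Battalion Chief); then Takahashi, Lund and Horvat (Captain); then Johansson, Delgado and Chaudhari (Lieutenant).
Lindqvist and Marchetti both have badge number 752, so the next rule applies.
Lindqvist and Marchetti are each paramedic-certified, so the next rule applies.
Among Lindqvist and Marchetti, by total department service (higher first): Lindqvist (9 years) before Marchetti (2 years).
Takahashi, Lund and Horvat all have badge number 468, so the next rule applies.
Takahashi, Lund and Horvat are each paramedic-certified, so the next rule applies.
Among Takahashi, Lund and Horvat, by total department service (higher first): Takahashi (28 years) before Lund (25 years) before Horvat (15 years).
Johansson, Delgado and Chaudhari all have badge number 880, so the next rule applies.
Johansson, Delgado and Chaudhari are each paramedic-certified, so the next rule applies.
Among Johansson, Delgado and Chaudhari, by total department service (higher first): Johansson (27 years) before Delgado (21 years) before Chaudhari (17 years).
Order: Lindqvist, Marchetti, Takahashi, Lund, Horvat, Johansson, Delgado, Chaudhari. So position 5.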